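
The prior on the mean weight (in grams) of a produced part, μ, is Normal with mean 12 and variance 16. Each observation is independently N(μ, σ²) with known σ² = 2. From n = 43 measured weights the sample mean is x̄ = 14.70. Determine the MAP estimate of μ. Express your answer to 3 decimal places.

n = 43, x̄ = 14.70.
For a Normal prior and Normal likelihood with known variance, the posterior is Normal; its mode equals its mean, the precision-weighted average.
Prior precision 1/σ₀² = 1/16 = 0.0625; data precision n/σ² = 43/2 = 21.5.
μ̂ = (0.0625·12 + 21.5·14.7) / (0.0625 + 21.5) = 316.8/21.5625 = 8448/575 ≈ 14.692.

μ̂_MAP = 14.692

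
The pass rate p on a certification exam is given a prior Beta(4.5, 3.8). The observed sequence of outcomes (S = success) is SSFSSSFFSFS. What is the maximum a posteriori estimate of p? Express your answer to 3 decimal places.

p̂_MAP = 0.607

Prior: Beta(4.5, 3.8).
Data: 7 successes in 11 trials (from the sequence). The binomial likelihood contributes p^7(1−p)^4, so the posterior is Beta(4.5+7, 3.8+4) = Beta(11.5, 7.8).
For Beta(a, b) with a, b > 1 the mode is (a−1)/(a+b−2) = 10.5/17.3 ≈ 0.607.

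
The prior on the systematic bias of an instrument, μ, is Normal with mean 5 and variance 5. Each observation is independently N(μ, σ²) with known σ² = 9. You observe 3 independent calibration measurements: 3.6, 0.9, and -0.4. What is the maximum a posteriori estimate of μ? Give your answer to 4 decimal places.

μ̂_MAP = 2.7292

n = 3; x̄ = (3.6 + 0.9 + (-0.4))/3 = 4.1/3 = 41/30 ≈ 1.3667.
For a Normal prior and Normal likelihood with known variance, the posterior is Normal; its mode equals its mean, the precision-weighted average.
Prior precision 1/σ₀² = 1/5 = 0.2; data precision n/σ² = 3/9 = 1/3.
μ̂ = (0.2·5 + (1/3)·(41/30)) / (0.2 + 1/3) = (131/90)/(8/15) = 131/48 ≈ 2.7292.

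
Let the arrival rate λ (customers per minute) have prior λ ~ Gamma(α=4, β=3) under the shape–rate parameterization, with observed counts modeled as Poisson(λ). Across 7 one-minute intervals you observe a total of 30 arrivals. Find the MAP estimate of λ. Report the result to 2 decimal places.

Σxᵢ = 30, n = 7.
Posterior ∝ λ^3e^(−3λ) · λ^30e^(−7λ) = λ^33e^(−10λ), i.e. Gamma(shape=34, rate=10).
The mode of a Gamma(a, b) with a ≥ 1 (shape–rate) is (a−1)/b = 33/10 ≈ 3.30.

λ̂_MAP = 3.30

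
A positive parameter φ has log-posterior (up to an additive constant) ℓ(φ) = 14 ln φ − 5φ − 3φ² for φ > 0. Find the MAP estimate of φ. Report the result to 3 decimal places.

ℓ'(φ) = 14/φ − 5 − 6φ. Setting this to zero and multiplying by φ: 6φ² + 5φ − 14 = 0.
φ = (−5 + √(5² + 4·6·14)) / (2·6) = (−5 + √361) / 12 = (−5 + 19)/12 = 7/6.
ℓ''(φ) = −14/φ² − 6 < 0, confirming a maximum.

φ̂_MAP = 1.167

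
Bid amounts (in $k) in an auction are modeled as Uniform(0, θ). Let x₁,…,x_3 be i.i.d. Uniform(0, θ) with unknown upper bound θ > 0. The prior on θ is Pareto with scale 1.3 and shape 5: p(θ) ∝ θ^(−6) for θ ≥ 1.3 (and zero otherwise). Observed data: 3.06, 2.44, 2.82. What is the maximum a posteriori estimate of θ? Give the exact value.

The Uniform(0, θ) likelihood is θ^(−n) for θ ≥ max(xᵢ), zero otherwise. Here max(xᵢ) = 3.06.
Posterior ∝ θ^(−6) · θ^(−3) = θ^(−9) on θ ≥ max(1.3, 3.06) = 3.06.
This density is strictly decreasing in θ, so the posterior mode lies at the lower boundary of the support.

θ̂_MAP = 3.06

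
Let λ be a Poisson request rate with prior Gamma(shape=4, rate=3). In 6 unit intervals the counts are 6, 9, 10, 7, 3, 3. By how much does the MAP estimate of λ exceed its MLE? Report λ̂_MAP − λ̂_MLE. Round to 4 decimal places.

Σxᵢ = 38. Posterior is Gamma(42, 9); MAP = (42−1)/9 = 41/9 ≈ 4.55556.
MLE = x̄ = 38/6 ≈ 6.33333.
Difference = 41/9 − 38/6 = -16/9 ≈ -1.7778.

MAP − MLE = -1.7778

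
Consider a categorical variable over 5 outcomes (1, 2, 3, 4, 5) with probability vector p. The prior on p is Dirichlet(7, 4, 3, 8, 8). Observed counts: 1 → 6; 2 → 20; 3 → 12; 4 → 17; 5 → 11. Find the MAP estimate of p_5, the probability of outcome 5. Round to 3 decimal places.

MAP estimate: 0.198

The posterior is Dirichlet(αᵢ + nᵢ) = Dirichlet(13, 24, 15, 25, 19).
For a Dirichlet(a₁,…,a_K) with all aᵢ > 1, the mode has j-th component (aⱼ − 1)/(Σaᵢ − K).
Here Σaᵢ = 96 and K = 5, so p_5 = (19 − 1)/(96 − 5) = 18/91 ≈ 0.198.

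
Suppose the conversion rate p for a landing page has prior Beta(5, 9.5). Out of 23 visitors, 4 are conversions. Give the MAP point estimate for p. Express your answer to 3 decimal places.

p̂_MAP = 0.225

Prior: Beta(5, 9.5).
Data: 4 successes in 23 trials. The binomial likelihood contributes p^4(1−p)^19, so the posterior is Beta(5+4, 9.5+19) = Beta(9, 28.5).
For Beta(a, b) with a, b > 1 the mode is (a−1)/(a+b−2) = 8/35.5 ≈ 0.225.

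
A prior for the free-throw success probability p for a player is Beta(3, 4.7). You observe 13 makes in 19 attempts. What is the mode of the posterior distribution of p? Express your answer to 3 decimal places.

p̂_MAP = 0.607

Prior: Beta(3, 4.7).
Data: 13 successes in 19 trials. The binomial likelihood contributes p^13(1−p)^6, so the posterior is Beta(3+13, 4.7+6) = Beta(16, 10.7).
For Beta(a, b) with a, b > 1 the mode is (a−1)/(a+b−2) = 15/24.7 ≈ 0.607.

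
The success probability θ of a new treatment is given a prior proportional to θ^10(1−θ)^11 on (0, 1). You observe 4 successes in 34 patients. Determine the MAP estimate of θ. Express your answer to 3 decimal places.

The prior density ∝ θ^10(1−θ)^11 is the kernel of Beta(11, 12).
Data: 4 successes in 34 trials. The binomial likelihood contributes θ^4(1−θ)^30, so the posterior is Beta(11+4, 12+30) = Beta(15, 42).
For Beta(a, b) with a, b > 1 the mode is (a−1)/(a+b−2) = 14/55 ≈ 0.255.

θ̂_MAP = 0.255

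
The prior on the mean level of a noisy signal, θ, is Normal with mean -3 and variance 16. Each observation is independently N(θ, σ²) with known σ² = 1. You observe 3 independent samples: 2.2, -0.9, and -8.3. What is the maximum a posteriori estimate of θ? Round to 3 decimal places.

θ̂_MAP = -2.347

n = 3; x̄ = (2.2 + (-0.9) + (-8.3))/3 = -7/3 = -7/3 ≈ -2.3333.
For a Normal prior and Normal likelihood with known variance, the posterior is Normal; its mode equals its mean, the precision-weighted average.
Prior precision 1/σ₀² = 1/16 = 0.0625; data precision n/σ² = 3/1 = 3.
θ̂ = (0.0625·(-3) + 3·(-7/3)) / (0.0625 + 3) = (-7.1875)/3.0625 = -115/49 ≈ -2.347.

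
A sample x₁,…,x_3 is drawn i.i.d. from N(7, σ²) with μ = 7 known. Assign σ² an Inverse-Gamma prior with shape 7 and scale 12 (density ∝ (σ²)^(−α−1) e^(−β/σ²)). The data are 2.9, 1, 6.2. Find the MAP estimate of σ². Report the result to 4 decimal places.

Sum of squared deviations about the known mean: SS = (2.9−7)² + (1−7)² + (6.2−7)² = 53.45.
The Normal likelihood contributes (σ²)^(−n/2) exp(−SS/(2σ²)), so the posterior is Inverse-Gamma(α + n/2, β + SS/2) = Inverse-Gamma(8.5, 38.725).
The mode of Inverse-Gamma(a, b) is b/(a+1) = 38.725/9.5 ≈ 4.0763.

σ̂²_MAP = 4.0763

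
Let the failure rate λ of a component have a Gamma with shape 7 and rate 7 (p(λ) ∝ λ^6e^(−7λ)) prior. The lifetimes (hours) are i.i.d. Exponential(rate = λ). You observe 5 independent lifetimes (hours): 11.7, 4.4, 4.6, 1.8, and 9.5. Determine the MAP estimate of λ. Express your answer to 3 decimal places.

λ̂_MAP = 0.282

The Exponential(rate=λ) likelihood is ∝ λ^n e^(−λΣtᵢ). Here n = 5 and Σtᵢ = 11.7 + 4.4 + 4.6 + 1.8 + 9.5 = 32.
Posterior ∝ λ^6e^(−7λ) · λ^5e^(−32λ) = λ^11e^(−39λ), i.e. Gamma(12, 39).
Mode = (a−1)/b = 11/39 ≈ 0.282.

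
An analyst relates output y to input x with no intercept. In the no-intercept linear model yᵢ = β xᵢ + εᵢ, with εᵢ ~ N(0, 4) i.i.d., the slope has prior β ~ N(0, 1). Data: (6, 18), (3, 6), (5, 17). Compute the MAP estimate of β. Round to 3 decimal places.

β̂_MAP = 2.851

log p(β | y) = −Σ(yᵢ − βxᵢ)²/(2·4) − β²/(2·1) + const.
Setting the derivative to zero: Σxᵢ(yᵢ − βxᵢ)/4 − β/1 = 0, so β = Σxᵢyᵢ / (Σxᵢ² + σ²/τ²).
Σxᵢyᵢ = 6·18 + 3·6 + 5·17 = 211; Σxᵢ² = 70; σ²/τ² = 4.
β̂_MAP = 211 / (70 + 4) = 211/74 ≈ 2.851.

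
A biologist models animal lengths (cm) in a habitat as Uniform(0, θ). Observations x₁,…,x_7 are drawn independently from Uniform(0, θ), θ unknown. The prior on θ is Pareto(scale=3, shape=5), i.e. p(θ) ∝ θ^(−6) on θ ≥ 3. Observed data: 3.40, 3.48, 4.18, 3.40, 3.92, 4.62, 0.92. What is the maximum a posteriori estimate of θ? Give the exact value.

θ̂_MAP = 4.62

The Uniform(0, θ) likelihood is θ^(−n) for θ ≥ max(xᵢ), zero otherwise. Here max(xᵢ) = 4.62.
Posterior ∝ θ^(−6) · θ^(−7) = θ^(−13) on θ ≥ max(3, 4.62) = 4.62.
This density is strictly decreasing in θ, so the posterior mode lies at the lower boundary of the support.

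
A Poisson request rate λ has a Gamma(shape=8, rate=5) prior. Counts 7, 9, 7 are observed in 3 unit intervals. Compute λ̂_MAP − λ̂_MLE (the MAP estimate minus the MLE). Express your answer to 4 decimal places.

MAP − MLE = -3.9167

Σxᵢ = 23. Posterior is Gamma(31, 8); MAP = (31−1)/8 = 30/8 ≈ 3.75000.
MLE = x̄ = 23/3 ≈ 7.66667.
Difference = 30/8 − 23/3 = -47/12 ≈ -3.9167.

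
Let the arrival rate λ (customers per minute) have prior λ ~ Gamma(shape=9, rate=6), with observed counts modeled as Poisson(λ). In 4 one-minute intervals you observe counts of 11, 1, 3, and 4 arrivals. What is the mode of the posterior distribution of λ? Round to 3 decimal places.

λ̂_MAP = 2.700

Σxᵢ = 11+1+3+4 = 19, with n = 4.
Posterior ∝ λ^8e^(−6λ) · λ^19e^(−4λ) = λ^27e^(−10λ), i.e. Gamma(shape=28, rate=10).
The mode of a Gamma(a, b) with a ≥ 1 (shape–rate) is (a−1)/b = 27/10 ≈ 2.700.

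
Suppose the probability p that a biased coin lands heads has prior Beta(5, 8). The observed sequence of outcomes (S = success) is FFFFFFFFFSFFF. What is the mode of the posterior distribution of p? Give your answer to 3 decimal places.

p̂_MAP = 0.208

Prior: Beta(5, 8).
Data: 1 success in 13 trials (from the sequence). The binomial likelihood contributes p(1−p)^12, so the posterior is Beta(5+1, 8+12) = Beta(6, 20).
For Beta(a, b) with a, b > 1 the mode is (a−1)/(a+b−2) = 5/24 ≈ 0.208.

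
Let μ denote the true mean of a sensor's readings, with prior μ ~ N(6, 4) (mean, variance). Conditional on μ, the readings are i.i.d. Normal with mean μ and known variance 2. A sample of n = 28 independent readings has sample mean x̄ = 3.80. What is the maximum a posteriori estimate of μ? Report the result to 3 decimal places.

μ̂_MAP = 3.839

n = 28, x̄ = 3.80.
For a Normal prior and Normal likelihood with known variance, the posterior is Normal; its mode equals its mean, the precision-weighted average.
Prior precision 1/σ₀² = 1/4 = 0.25; data precision n/σ² = 28/2 = 14.
μ̂ = (0.25·6 + 14·3.8) / (0.25 + 14) = 54.7/14.25 = 1094/285 ≈ 3.839.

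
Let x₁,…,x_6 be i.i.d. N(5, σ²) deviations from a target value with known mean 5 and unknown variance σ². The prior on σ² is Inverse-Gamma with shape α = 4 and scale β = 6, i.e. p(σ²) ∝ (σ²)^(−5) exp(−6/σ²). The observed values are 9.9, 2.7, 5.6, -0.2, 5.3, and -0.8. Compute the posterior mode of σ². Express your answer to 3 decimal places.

Sum of squared deviations about the known mean: SS = (9.9−5)² + (2.7−5)² + (5.6−5)² + (-0.2−5)² + (5.3−5)² + (-0.8−5)² = 90.43.
The Normal likelihood contributes (σ²)^(−n/2) exp(−SS/(2σ²)), so the posterior is Inverse-Gamma(α + n/2, β + SS/2) = Inverse-Gamma(7, 51.215).
The mode of Inverse-Gamma(a, b) is b/(a+1) = 51.215/8 ≈ 6.402.

σ̂²_MAP = 6.402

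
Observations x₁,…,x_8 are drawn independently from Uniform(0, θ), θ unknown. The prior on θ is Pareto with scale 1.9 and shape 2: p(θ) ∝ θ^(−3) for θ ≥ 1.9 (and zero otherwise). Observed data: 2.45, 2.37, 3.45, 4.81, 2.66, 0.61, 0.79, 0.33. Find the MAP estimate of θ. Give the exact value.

θ̂_MAP = 4.81

The Uniform(0, θ) likelihood is θ^(−n) for θ ≥ max(xᵢ), zero otherwise. Here max(xᵢ) = 4.81.
Posterior ∝ θ^(−3) · θ^(−8) = θ^(−11) on θ ≥ max(1.9, 4.81) = 4.81.
This density is strictly decreasing in θ, so the posterior mode lies at the lower boundary of the support.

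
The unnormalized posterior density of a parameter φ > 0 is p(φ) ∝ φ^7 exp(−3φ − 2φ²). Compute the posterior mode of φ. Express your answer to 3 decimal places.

φ̂_MAP = 1.000

ℓ'(φ) = 7/φ − 3 − 4φ. Setting this to zero and multiplying by φ: 4φ² + 3φ − 7 = 0.
φ = (−3 + √(3² + 4·4·7)) / (2·4) = (−3 + √121) / 8 = (−3 + 11)/8 = 1.
ℓ''(φ) = −7/φ² − 4 < 0, confirming a maximum.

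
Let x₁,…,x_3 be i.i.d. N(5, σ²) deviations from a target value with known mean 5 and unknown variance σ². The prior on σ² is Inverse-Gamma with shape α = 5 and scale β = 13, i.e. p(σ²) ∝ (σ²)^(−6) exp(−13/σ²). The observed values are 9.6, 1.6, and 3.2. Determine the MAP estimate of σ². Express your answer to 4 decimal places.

Sum of squared deviations about the known mean: SS = (9.6−5)² + (1.6−5)² + (3.2−5)² = 35.96.
The Normal likelihood contributes (σ²)^(−n/2) exp(−SS/(2σ²)), so the posterior is Inverse-Gamma(α + n/2, β + SS/2) = Inverse-Gamma(6.5, 30.98).
The mode of Inverse-Gamma(a, b) is b/(a+1) = 30.98/7.5 ≈ 4.1307.

σ̂²_MAP = 4.1307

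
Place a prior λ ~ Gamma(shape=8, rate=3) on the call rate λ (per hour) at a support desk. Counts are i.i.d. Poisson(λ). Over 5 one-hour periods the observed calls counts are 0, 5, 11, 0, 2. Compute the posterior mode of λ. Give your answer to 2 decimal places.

λ̂_MAP = 3.13

Σxᵢ = 0+5+11+0+2 = 18, with n = 5.
Posterior ∝ λ^7e^(−3λ) · λ^18e^(−5λ) = λ^25e^(−8λ), i.e. Gamma(shape=26, rate=8).
The mode of a Gamma(a, b) with a ≥ 1 (shape–rate) is (a−1)/b = 25/8 ≈ 3.13.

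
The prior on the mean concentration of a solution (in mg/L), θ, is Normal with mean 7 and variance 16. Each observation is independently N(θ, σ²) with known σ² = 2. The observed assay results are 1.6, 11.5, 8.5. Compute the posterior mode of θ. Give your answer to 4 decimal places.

θ̂_MAP = 7.1920

n = 3; x̄ = (1.6 + 11.5 + 8.5)/3 = 21.6/3 = 7.2.
For a Normal prior and Normal likelihood with known variance, the posterior is Normal; its mode equals its mean, the precision-weighted average.
Prior precision 1/σ₀² = 1/16 = 0.0625; data precision n/σ² = 3/2 = 1.5.
θ̂ = (0.0625·7 + 1.5·7.2) / (0.0625 + 1.5) = 11.2375/1.5625 = 7.1920.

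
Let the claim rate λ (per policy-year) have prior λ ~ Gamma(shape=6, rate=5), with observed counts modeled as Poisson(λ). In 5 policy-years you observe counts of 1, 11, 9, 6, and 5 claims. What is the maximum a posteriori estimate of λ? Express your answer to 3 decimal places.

Σxᵢ = 1+11+9+6+5 = 32, with n = 5.
Posterior ∝ λ^5e^(−5λ) · λ^32e^(−5λ) = λ^37e^(−10λ), i.e. Gamma(shape=38, rate=10).
The mode of a Gamma(a, b) with a ≥ 1 (shape–rate) is (a−1)/b = 37/10 ≈ 3.700.

λ̂_MAP = 3.700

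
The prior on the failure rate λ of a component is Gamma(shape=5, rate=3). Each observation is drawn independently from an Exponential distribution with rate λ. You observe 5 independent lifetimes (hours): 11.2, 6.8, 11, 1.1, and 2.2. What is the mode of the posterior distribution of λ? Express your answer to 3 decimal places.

λ̂_MAP = 0.255

The Exponential(rate=λ) likelihood is ∝ λ^n e^(−λΣtᵢ). Here n = 5 and Σtᵢ = 11.2 + 6.8 + 11 + 1.1 + 2.2 = 32.3.
Posterior ∝ λ^4e^(−3λ) · λ^5e^(−32.3λ) = λ^9e^(−35.3λ), i.e. Gamma(10, 35.3).
Mode = (a−1)/b = 9/35.3 ≈ 0.255.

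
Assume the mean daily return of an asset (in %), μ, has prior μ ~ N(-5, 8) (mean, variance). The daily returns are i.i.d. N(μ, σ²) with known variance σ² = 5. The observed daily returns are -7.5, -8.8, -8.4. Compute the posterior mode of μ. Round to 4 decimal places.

n = 3; x̄ = ((-7.5) + (-8.8) + (-8.4))/3 = -24.7/3 = -247/30 ≈ -8.2333.
For a Normal prior and Normal likelihood with known variance, the posterior is Normal; its mode equals its mean, the precision-weighted average.
Prior precision 1/σ₀² = 1/8 = 0.125; data precision n/σ² = 3/5 = 0.6.
μ̂ = (0.125·(-5) + 0.6·(-247/30)) / (0.125 + 0.6) = (-5.565)/0.725 = -1113/145 ≈ -7.6759.

μ̂_MAP = -7.6759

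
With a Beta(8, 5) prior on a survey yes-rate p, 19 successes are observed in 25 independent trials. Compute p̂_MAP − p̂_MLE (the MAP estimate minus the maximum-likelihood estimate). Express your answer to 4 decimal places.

Posterior is Beta(27, 11); MAP = (27−1)/(38−2) = 26/36 ≈ 0.72222.
MLE ignores the prior: p̂_MLE = k/n = 19/25 ≈ 0.76000.
Difference = 26/36 − 19/25 = -17/450 ≈ -0.0378.

MAP − MLE = -0.0378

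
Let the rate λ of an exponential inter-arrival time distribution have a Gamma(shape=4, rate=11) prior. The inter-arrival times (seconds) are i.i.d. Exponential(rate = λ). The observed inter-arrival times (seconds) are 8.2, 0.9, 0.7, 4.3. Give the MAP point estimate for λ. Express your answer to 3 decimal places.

λ̂_MAP = 0.279

The Exponential(rate=λ) likelihood is ∝ λ^n e^(−λΣtᵢ). Here n = 4 and Σtᵢ = 8.2 + 0.9 + 0.7 + 4.3 = 14.1.
Posterior ∝ λ^3e^(−11λ) · λ^4e^(−14.1λ) = λ^7e^(−25.1λ), i.e. Gamma(8, 25.1).
Mode = (a−1)/b = 7/25.1 ≈ 0.279.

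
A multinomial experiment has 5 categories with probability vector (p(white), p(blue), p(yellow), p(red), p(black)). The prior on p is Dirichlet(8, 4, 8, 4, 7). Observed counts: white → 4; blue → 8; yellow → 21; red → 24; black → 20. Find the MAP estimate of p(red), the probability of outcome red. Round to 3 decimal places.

The posterior is Dirichlet(αᵢ + nᵢ) = Dirichlet(12, 12, 29, 28, 27).
For a Dirichlet(a₁,…,a_K) with all aᵢ > 1, the mode has j-th component (aⱼ − 1)/(Σaᵢ − K).
Here Σaᵢ = 108 and K = 5, so p(red) = (28 − 1)/(108 − 5) = 27/103 ≈ 0.262.

MAP estimate of p(red) = 0.262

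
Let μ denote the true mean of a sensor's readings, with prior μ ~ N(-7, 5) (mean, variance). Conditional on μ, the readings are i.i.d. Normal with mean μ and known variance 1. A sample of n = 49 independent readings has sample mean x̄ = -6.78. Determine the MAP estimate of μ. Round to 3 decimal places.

μ̂_MAP = -6.781

n = 49, x̄ = -6.78.
For a Normal prior and Normal likelihood with known variance, the posterior is Normal; its mode equals its mean, the precision-weighted average.
Prior precision 1/σ₀² = 1/5 = 0.2; data precision n/σ² = 49/1 = 49.
μ̂ = (0.2·(-7) + 49·(-6.78)) / (0.2 + 49) = (-333.62)/49.2 = -16681/2460 ≈ -6.781.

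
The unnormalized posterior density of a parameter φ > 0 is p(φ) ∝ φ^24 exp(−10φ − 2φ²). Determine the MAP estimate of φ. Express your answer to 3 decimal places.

φ̂_MAP = 1.500

ℓ'(φ) = 24/φ − 10 − 4φ. Setting this to zero and multiplying by φ: 4φ² + 10φ − 24 = 0.
φ = (−10 + √(10² + 4·4·24)) / (2·4) = (−10 + √484) / 8 = (−10 + 22)/8 = 3/2.
ℓ''(φ) = −24/φ² − 4 < 0, confirming a maximum.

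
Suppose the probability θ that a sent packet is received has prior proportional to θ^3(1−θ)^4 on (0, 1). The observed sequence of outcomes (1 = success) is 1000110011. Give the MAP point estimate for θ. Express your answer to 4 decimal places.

The prior density ∝ θ^3(1−θ)^4 is the kernel of Beta(4, 5).
Data: 5 successes in 10 trials (from the sequence). The binomial likelihood contributes θ^5(1−θ)^5, so the posterior is Beta(4+5, 5+5) = Beta(9, 10).
For Beta(a, b) with a, b > 1 the mode is (a−1)/(a+b−2) = 8/17 ≈ 0.4706.

θ̂_MAP = 0.4706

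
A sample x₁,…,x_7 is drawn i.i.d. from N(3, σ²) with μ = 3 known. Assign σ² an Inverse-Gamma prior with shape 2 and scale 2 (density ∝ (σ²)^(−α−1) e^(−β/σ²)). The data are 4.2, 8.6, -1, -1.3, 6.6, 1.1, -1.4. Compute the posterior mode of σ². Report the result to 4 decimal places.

σ̂²_MAP = 8.2477

Sum of squared deviations about the known mean: SS = (4.2−3)² + (8.6−3)² + (-1−3)² + (-1.3−3)² + (6.6−3)² + (1.1−3)² + (-1.4−3)² = 103.22.
The Normal likelihood contributes (σ²)^(−n/2) exp(−SS/(2σ²)), so the posterior is Inverse-Gamma(α + n/2, β + SS/2) = Inverse-Gamma(5.5, 53.61).
The mode of Inverse-Gamma(a, b) is b/(a+1) = 53.61/6.5 ≈ 8.2477.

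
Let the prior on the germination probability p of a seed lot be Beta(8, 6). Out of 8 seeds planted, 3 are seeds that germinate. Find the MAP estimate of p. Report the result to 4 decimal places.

Prior: Beta(8, 6).
Data: 3 successes in 8 trials. The binomial likelihood contributes p^3(1−p)^5, so the posterior is Beta(8+3, 6+5) = Beta(11, 11).
For Beta(a, b) with a, b > 1 the mode is (a−1)/(a+b−2) = 10/20 ≈ 0.5000.

p̂_MAP = 0.5000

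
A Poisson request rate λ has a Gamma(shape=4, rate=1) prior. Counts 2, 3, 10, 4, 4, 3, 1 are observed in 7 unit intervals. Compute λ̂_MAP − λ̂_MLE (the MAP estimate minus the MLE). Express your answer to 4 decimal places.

MAP − MLE = -0.1071

Σxᵢ = 27. Posterior is Gamma(31, 8); MAP = (31−1)/8 = 30/8 ≈ 3.75000.
MLE = x̄ = 27/7 ≈ 3.85714.
Difference = 30/8 − 27/7 = -3/28 ≈ -0.1071.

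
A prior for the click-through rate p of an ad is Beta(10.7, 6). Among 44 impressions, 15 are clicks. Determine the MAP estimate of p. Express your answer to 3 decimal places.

Prior: Beta(10.7, 6).
Data: 15 successes in 44 trials. The binomial likelihood contributes p^15(1−p)^29, so the posterior is Beta(10.7+15, 6+29) = Beta(25.7, 35).
For Beta(a, b) with a, b > 1 the mode is (a−1)/(a+b−2) = 24.7/58.7 ≈ 0.421.

p̂_MAP = 0.421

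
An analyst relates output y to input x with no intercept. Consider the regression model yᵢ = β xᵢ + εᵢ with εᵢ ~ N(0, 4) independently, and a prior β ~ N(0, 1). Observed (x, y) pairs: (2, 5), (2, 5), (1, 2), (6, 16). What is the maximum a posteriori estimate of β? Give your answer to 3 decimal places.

β̂_MAP = 2.408

log p(β | y) = −Σ(yᵢ − βxᵢ)²/(2·4) − β²/(2·1) + const.
Setting the derivative to zero: Σxᵢ(yᵢ − βxᵢ)/4 − β/1 = 0, so β = Σxᵢyᵢ / (Σxᵢ² + σ²/τ²).
Σxᵢyᵢ = 2·5 + 2·5 + 1·2 + 6·16 = 118; Σxᵢ² = 45; σ²/τ² = 4.
β̂_MAP = 118 / (45 + 4) = 118/49 ≈ 2.408.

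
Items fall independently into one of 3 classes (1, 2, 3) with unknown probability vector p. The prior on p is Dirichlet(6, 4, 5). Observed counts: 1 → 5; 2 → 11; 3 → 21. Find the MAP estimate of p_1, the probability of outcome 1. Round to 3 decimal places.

The posterior is Dirichlet(αᵢ + nᵢ) = Dirichlet(11, 15, 26).
For a Dirichlet(a₁,…,a_K) with all aᵢ > 1, the mode has j-th component (aⱼ − 1)/(Σaᵢ − K).
Here Σaᵢ = 52 and K = 3, so p_1 = (11 − 1)/(52 − 3) = 10/49 ≈ 0.204.

MAP estimate: 0.204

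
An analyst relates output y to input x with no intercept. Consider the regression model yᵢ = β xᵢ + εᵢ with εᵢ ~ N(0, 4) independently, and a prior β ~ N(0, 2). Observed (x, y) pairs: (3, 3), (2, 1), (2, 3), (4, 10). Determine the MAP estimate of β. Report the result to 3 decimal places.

β̂_MAP = 1.629

log p(β | y) = −Σ(yᵢ − βxᵢ)²/(2·4) − β²/(2·2) + const.
Setting the derivative to zero: Σxᵢ(yᵢ − βxᵢ)/4 − β/2 = 0, so β = Σxᵢyᵢ / (Σxᵢ² + σ²/τ²).
Σxᵢyᵢ = 3·3 + 2·1 + 2·3 + 4·10 = 57; Σxᵢ² = 33; σ²/τ² = 2.
β̂_MAP = 57 / (33 + 2) = 57/35 ≈ 1.629.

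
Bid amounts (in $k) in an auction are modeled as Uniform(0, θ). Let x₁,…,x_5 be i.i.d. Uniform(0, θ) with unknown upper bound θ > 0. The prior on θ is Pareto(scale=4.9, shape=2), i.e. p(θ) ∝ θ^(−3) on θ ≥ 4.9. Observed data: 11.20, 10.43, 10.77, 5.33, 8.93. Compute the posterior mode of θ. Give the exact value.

θ̂_MAP = 11.20

The Uniform(0, θ) likelihood is θ^(−n) for θ ≥ max(xᵢ), zero otherwise. Here max(xᵢ) = 11.20.
Posterior ∝ θ^(−3) · θ^(−5) = θ^(−8) on θ ≥ max(4.9, 11.20) = 11.20.
This density is strictly decreasing in θ, so the posterior mode lies at the lower boundary of the support.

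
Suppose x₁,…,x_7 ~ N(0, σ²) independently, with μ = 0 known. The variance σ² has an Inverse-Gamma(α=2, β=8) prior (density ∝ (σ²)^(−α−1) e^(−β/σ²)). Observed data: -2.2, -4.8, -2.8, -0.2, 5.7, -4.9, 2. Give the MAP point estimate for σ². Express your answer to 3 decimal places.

σ̂²_MAP = 8.635

Sum of squared deviations about the known mean: SS = (-2.2−0)² + (-4.8−0)² + (-2.8−0)² + (-0.2−0)² + (5.7−0)² + (-4.9−0)² + (2−0)² = 96.26.
The Normal likelihood contributes (σ²)^(−n/2) exp(−SS/(2σ²)), so the posterior is Inverse-Gamma(α + n/2, β + SS/2) = Inverse-Gamma(5.5, 56.13).
The mode of Inverse-Gamma(a, b) is b/(a+1) = 56.13/6.5 ≈ 8.635.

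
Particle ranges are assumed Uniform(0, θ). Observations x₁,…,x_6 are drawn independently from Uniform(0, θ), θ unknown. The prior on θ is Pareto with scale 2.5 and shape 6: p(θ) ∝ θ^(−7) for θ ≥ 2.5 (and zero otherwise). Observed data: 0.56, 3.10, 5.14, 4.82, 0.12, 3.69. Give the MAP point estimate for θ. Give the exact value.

θ̂_MAP = 5.14

The Uniform(0, θ) likelihood is θ^(−n) for θ ≥ max(xᵢ), zero otherwise. Here max(xᵢ) = 5.14.
Posterior ∝ θ^(−7) · θ^(−6) = θ^(−13) on θ ≥ max(2.5, 5.14) = 5.14.
This density is strictly decreasing in θ, so the posterior mode lies at the lower boundary of the support.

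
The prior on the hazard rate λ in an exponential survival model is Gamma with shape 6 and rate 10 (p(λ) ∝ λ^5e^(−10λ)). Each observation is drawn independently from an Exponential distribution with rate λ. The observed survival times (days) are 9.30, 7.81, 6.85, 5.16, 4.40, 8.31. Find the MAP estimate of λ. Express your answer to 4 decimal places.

λ̂_MAP = 0.2122

The Exponential(rate=λ) likelihood is ∝ λ^n e^(−λΣtᵢ). Here n = 6 and Σtᵢ = 9.30 + 7.81 + 6.85 + 5.16 + 4.40 + 8.31 = 41.83.
Posterior ∝ λ^5e^(−10λ) · λ^6e^(−41.83λ) = λ^11e^(−51.83λ), i.e. Gamma(12, 51.83).
Mode = (a−1)/b = 11/51.83 ≈ 0.2122.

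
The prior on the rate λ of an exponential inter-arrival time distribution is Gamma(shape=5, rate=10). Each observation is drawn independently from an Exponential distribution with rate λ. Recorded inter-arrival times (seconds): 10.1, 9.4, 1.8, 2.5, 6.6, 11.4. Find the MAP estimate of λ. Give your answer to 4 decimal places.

λ̂_MAP = 0.1931

The Exponential(rate=λ) likelihood is ∝ λ^n e^(−λΣtᵢ). Here n = 6 and Σtᵢ = 10.1 + 9.4 + 1.8 + 2.5 + 6.6 + 11.4 = 41.8.
Posterior ∝ λ^4e^(−10λ) · λ^6e^(−41.8λ) = λ^10e^(−51.8λ), i.e. Gamma(11, 51.8).
Mode = (a−1)/b = 10/51.8 ≈ 0.1931.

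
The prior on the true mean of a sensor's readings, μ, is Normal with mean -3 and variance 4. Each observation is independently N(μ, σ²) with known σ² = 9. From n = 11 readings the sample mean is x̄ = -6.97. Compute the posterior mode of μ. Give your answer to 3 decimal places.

μ̂_MAP = -6.296

n = 11, x̄ = -6.97.
For a Normal prior and Normal likelihood with known variance, the posterior is Normal; its mode equals its mean, the precision-weighted average.
Prior precision 1/σ₀² = 1/4 = 0.25; data precision n/σ² = 11/9.
μ̂ = (0.25·(-3) + (11/9)·(-6.97)) / (0.25 + 11/9) = (-4171/450)/(53/36) = -8342/1325 ≈ -6.296.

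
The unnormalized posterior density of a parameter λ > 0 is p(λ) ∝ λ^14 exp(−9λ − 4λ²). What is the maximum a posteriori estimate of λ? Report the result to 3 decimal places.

λ̂_MAP = 0.875

ℓ'(λ) = 14/λ − 9 − 8λ. Setting this to zero and multiplying by λ: 8λ² + 9λ − 14 = 0.
λ = (−9 + √(9² + 4·8·14)) / (2·8) = (−9 + √529) / 16 = (−9 + 23)/16 = 7/8.
ℓ''(λ) = −14/λ² − 8 < 0, confirming a maximum.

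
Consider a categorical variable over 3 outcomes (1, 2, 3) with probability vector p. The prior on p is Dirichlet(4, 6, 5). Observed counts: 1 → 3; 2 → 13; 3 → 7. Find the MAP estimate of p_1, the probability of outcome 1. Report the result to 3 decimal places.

MAP estimate: 0.171

The posterior is Dirichlet(αᵢ + nᵢ) = Dirichlet(7, 19, 12).
For a Dirichlet(a₁,…,a_K) with all aᵢ > 1, the mode has j-th component (aⱼ − 1)/(Σaᵢ − K).
Here Σaᵢ = 38 and K = 3, so p_1 = (7 − 1)/(38 − 3) = 6/35 ≈ 0.171.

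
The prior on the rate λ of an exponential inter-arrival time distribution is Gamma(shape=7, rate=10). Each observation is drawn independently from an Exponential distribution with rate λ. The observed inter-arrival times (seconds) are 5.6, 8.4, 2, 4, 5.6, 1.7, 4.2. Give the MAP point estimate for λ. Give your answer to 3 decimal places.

The Exponential(rate=λ) likelihood is ∝ λ^n e^(−λΣtᵢ). Here n = 7 and Σtᵢ = 5.6 + 8.4 + 2 + 4 + 5.6 + 1.7 + 4.2 = 31.5.
Posterior ∝ λ^6e^(−10λ) · λ^7e^(−31.5λ) = λ^13e^(−41.5λ), i.e. Gamma(14, 41.5).
Mode = (a−1)/b = 13/41.5 ≈ 0.313.

λ̂_MAP = 0.313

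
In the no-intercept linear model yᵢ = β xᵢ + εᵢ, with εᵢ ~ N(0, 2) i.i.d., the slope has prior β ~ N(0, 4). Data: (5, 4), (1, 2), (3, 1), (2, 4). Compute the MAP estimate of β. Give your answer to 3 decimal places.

β̂_MAP = 0.835

log p(β | y) = −Σ(yᵢ − βxᵢ)²/(2·2) − β²/(2·4) + const.
Setting the derivative to zero: Σxᵢ(yᵢ − βxᵢ)/2 − β/4 = 0, so β = Σxᵢyᵢ / (Σxᵢ² + σ²/τ²).
Σxᵢyᵢ = 5·4 + 1·2 + 3·1 + 2·4 = 33; Σxᵢ² = 39; σ²/τ² = 0.5.
β̂_MAP = 33 / (39 + 0.5) = 33/39.5 ≈ 0.835.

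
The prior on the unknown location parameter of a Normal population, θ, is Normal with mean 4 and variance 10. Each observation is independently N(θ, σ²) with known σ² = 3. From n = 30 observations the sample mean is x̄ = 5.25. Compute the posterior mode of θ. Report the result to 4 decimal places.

θ̂_MAP = 5.2376

n = 30, x̄ = 5.25.
For a Normal prior and Normal likelihood with known variance, the posterior is Normal; its mode equals its mean, the precision-weighted average.
Prior precision 1/σ₀² = 1/10 = 0.1; data precision n/σ² = 30/3 = 10.
θ̂ = (0.1·4 + 10·5.25) / (0.1 + 10) = 52.9/10.1 = 529/101 ≈ 5.2376.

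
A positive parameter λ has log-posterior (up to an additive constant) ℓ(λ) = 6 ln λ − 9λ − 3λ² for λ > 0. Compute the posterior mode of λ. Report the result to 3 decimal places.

λ̂_MAP = 0.500

ℓ'(λ) = 6/λ − 9 − 6λ. Setting this to zero and multiplying by λ: 6λ² + 9λ − 6 = 0.
λ = (−9 + √(9² + 4·6·6)) / (2·6) = (−9 + √225) / 12 = (−9 + 15)/12 = 1/2.
ℓ''(λ) = −6/λ² − 6 < 0, confirming a maximum.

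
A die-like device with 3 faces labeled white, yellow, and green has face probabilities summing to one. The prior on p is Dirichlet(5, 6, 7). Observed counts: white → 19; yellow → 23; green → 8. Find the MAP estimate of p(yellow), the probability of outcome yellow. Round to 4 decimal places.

The posterior is Dirichlet(αᵢ + nᵢ) = Dirichlet(24, 29, 15).
For a Dirichlet(a₁,…,a_K) with all aᵢ > 1, the mode has j-th component (aⱼ − 1)/(Σaᵢ − K).
Here Σaᵢ = 68 and K = 3, so p(yellow) = (29 − 1)/(68 − 3) = 28/65 ≈ 0.4308.

MAP estimate of p(yellow) = 0.4308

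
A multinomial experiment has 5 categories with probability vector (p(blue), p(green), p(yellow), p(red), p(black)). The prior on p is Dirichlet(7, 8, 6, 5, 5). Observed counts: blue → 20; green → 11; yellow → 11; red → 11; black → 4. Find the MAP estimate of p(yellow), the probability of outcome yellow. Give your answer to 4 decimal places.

MAP estimate of p(yellow) = 0.1928

The posterior is Dirichlet(αᵢ + nᵢ) = Dirichlet(27, 19, 17, 16, 9).
For a Dirichlet(a₁,…,a_K) with all aᵢ > 1, the mode has j-th component (aⱼ − 1)/(Σaᵢ − K).
Here Σaᵢ = 88 and K = 5, so p(yellow) = (17 − 1)/(88 − 5) = 16/83 ≈ 0.1928.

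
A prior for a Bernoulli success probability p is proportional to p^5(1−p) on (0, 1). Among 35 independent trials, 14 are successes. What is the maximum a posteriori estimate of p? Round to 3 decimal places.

The prior density ∝ p^5(1−p)^1 is the kernel of Beta(6, 2).
Data: 14 successes in 35 trials. The binomial likelihood contributes p^14(1−p)^21, so the posterior is Beta(6+14, 2+21) = Beta(20, 23).
For Beta(a, b) with a, b > 1 the mode is (a−1)/(a+b−2) = 19/41 ≈ 0.463.

p̂_MAP = 0.463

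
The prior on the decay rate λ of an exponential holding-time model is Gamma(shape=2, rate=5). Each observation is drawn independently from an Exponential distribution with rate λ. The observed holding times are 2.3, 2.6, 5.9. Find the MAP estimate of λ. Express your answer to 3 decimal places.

λ̂_MAP = 0.253

The Exponential(rate=λ) likelihood is ∝ λ^n e^(−λΣtᵢ). Here n = 3 and Σtᵢ = 2.3 + 2.6 + 5.9 = 10.8.
Posterior ∝ λe^(−5λ) · λ^3e^(−10.8λ) = λ^4e^(−15.8λ), i.e. Gamma(5, 15.8).
Mode = (a−1)/b = 4/15.8 ≈ 0.253.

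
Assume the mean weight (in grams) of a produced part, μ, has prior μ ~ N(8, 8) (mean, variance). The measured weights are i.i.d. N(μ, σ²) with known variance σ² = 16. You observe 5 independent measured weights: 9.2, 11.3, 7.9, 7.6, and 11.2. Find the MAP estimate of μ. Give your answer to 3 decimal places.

μ̂_MAP = 9.029

n = 5; x̄ = (9.2 + 11.3 + 7.9 + 7.6 + 11.2)/5 = 47.2/5 = 9.44.
For a Normal prior and Normal likelihood with known variance, the posterior is Normal; its mode equals its mean, the precision-weighted average.
Prior precision 1/σ₀² = 1/8 = 0.125; data precision n/σ² = 5/16 = 0.3125.
μ̂ = (0.125·8 + 0.3125·9.44) / (0.125 + 0.3125) = 3.95/0.4375 = 316/35 ≈ 9.029.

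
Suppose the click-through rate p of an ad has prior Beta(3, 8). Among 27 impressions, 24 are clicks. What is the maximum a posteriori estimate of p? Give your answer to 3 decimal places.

p̂_MAP = 0.722

Prior: Beta(3, 8).
Data: 24 successes in 27 trials. The binomial likelihood contributes p^24(1−p)^3, so the posterior is Beta(3+24, 8+3) = Beta(27, 11).
For Beta(a, b) with a, b > 1 the mode is (a−1)/(a+b−2) = 26/36 ≈ 0.722.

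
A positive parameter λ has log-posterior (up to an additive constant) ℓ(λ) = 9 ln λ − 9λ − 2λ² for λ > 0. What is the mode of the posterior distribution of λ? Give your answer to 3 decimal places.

ℓ'(λ) = 9/λ − 9 − 4λ. Setting this to zero and multiplying by λ: 4λ² + 9λ − 9 = 0.
λ = (−9 + √(9² + 4·4·9)) / (2·4) = (−9 + √225) / 8 = (−9 + 15)/8 = 3/4.
ℓ''(λ) = −9/λ² − 4 < 0, confirming a maximum.

λ̂_MAP = 0.750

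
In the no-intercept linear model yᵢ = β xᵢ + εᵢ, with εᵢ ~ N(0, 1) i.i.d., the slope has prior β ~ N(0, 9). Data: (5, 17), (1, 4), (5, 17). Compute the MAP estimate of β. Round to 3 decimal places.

log p(β | y) = −Σ(yᵢ − βxᵢ)²/(2·1) − β²/(2·9) + const.
Setting the derivative to zero: Σxᵢ(yᵢ − βxᵢ)/1 − β/9 = 0, so β = Σxᵢyᵢ / (Σxᵢ² + σ²/τ²).
Σxᵢyᵢ = 5·17 + 1·4 + 5·17 = 174; Σxᵢ² = 51; σ²/τ² = 1/9.
β̂_MAP = 174 / (51 + 1/9) = 174/(460/9) = 783/230 ≈ 3.404.

β̂_MAP = 3.404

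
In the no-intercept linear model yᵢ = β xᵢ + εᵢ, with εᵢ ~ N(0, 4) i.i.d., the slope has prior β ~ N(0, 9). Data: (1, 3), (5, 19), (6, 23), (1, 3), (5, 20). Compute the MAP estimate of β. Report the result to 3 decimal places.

log p(β | y) = −Σ(yᵢ − βxᵢ)²/(2·4) − β²/(2·9) + const.
Setting the derivative to zero: Σxᵢ(yᵢ − βxᵢ)/4 − β/9 = 0, so β = Σxᵢyᵢ / (Σxᵢ² + σ²/τ²).
Σxᵢyᵢ = 1·3 + 5·19 + 6·23 + 1·3 + 5·20 = 339; Σxᵢ² = 88; σ²/τ² = 4/9.
β̂_MAP = 339 / (88 + 4/9) = 339/(796/9) = 3051/796 ≈ 3.833.

β̂_MAP = 3.833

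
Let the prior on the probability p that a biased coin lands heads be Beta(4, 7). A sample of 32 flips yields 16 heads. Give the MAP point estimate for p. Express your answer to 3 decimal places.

p̂_MAP = 0.463

Prior: Beta(4, 7).
Data: 16 successes in 32 trials. The binomial likelihood contributes p^16(1−p)^16, so the posterior is Beta(4+16, 7+16) = Beta(20, 23).
For Beta(a, b) with a, b > 1 the mode is (a−1)/(a+b−2) = 19/41 ≈ 0.463.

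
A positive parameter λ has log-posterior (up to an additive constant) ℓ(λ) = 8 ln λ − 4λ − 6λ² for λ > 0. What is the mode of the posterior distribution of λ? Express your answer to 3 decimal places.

λ̂_MAP = 0.667

ℓ'(λ) = 8/λ − 4 − 12λ. Setting this to zero and multiplying by λ: 12λ² + 4λ − 8 = 0.
λ = (−4 + √(4² + 4·12·8)) / (2·12) = (−4 + √400) / 24 = (−4 + 20)/24 = 2/3.
ℓ''(λ) = −8/λ² − 12 < 0, confirming a maximum.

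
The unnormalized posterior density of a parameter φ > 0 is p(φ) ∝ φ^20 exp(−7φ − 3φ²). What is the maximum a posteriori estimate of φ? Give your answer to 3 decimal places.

φ̂_MAP = 1.333

ℓ'(φ) = 20/φ − 7 − 6φ. Setting this to zero and multiplying by φ: 6φ² + 7φ − 20 = 0.
φ = (−7 + √(7² + 4·6·20)) / (2·6) = (−7 + √529) / 12 = (−7 + 23)/12 = 4/3.
ℓ''(φ) = −20/φ² − 6 < 0, confirming a maximum.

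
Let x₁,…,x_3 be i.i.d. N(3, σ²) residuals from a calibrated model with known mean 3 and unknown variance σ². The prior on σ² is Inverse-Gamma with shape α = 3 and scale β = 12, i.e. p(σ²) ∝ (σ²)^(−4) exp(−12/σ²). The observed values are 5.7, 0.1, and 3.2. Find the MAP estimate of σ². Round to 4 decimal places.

σ̂²_MAP = 3.6127

Sum of squared deviations about the known mean: SS = (5.7−3)² + (0.1−3)² + (3.2−3)² = 15.74.
The Normal likelihood contributes (σ²)^(−n/2) exp(−SS/(2σ²)), so the posterior is Inverse-Gamma(α + n/2, β + SS/2) = Inverse-Gamma(4.5, 19.87).
The mode of Inverse-Gamma(a, b) is b/(a+1) = 19.87/5.5 ≈ 3.6127.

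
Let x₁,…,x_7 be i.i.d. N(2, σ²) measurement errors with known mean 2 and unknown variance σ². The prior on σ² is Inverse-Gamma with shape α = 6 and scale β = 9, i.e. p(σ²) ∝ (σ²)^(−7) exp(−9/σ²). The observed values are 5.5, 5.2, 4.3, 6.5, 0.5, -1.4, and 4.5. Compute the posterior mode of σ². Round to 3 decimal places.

σ̂²_MAP = 4.100

Sum of squared deviations about the known mean: SS = (5.5−2)² + (5.2−2)² + (4.3−2)² + (6.5−2)² + (0.5−2)² + (-1.4−2)² + (4.5−2)² = 68.09.
The Normal likelihood contributes (σ²)^(−n/2) exp(−SS/(2σ²)), so the posterior is Inverse-Gamma(α + n/2, β + SS/2) = Inverse-Gamma(9.5, 43.045).
The mode of Inverse-Gamma(a, b) is b/(a+1) = 43.045/10.5 ≈ 4.100.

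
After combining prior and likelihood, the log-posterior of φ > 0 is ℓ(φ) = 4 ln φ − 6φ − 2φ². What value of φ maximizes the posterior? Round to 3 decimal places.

φ̂_MAP = 0.500

ℓ'(φ) = 4/φ − 6 − 4φ. Setting this to zero and multiplying by φ: 4φ² + 6φ − 4 = 0.
φ = (−6 + √(6² + 4·4·4)) / (2·4) = (−6 + √100) / 8 = (−6 + 10)/8 = 1/2.
ℓ''(φ) = −4/φ² − 4 < 0, confirming a maximum.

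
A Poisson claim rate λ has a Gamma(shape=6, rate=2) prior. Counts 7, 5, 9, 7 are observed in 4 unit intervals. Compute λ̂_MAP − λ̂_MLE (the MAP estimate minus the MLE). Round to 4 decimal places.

Σxᵢ = 28. Posterior is Gamma(34, 6); MAP = (34−1)/6 = 33/6 ≈ 5.50000.
MLE = x̄ = 28/4 ≈ 7.00000.
Difference = 33/6 − 28/4 = -3/2 ≈ -1.5000.

MAP − MLE = -1.5000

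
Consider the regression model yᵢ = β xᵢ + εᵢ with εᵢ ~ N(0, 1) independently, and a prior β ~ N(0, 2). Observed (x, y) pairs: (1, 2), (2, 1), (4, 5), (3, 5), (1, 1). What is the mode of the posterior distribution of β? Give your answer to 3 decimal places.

log p(β | y) = −Σ(yᵢ − βxᵢ)²/(2·1) − β²/(2·2) + const.
Setting the derivative to zero: Σxᵢ(yᵢ − βxᵢ)/1 − β/2 = 0, so β = Σxᵢyᵢ / (Σxᵢ² + σ²/τ²).
Σxᵢyᵢ = 1·2 + 2·1 + 4·5 + 3·5 + 1·1 = 40; Σxᵢ² = 31; σ²/τ² = 0.5.
β̂_MAP = 40 / (31 + 0.5) = 40/31.5 ≈ 1.270.

β̂_MAP = 1.270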